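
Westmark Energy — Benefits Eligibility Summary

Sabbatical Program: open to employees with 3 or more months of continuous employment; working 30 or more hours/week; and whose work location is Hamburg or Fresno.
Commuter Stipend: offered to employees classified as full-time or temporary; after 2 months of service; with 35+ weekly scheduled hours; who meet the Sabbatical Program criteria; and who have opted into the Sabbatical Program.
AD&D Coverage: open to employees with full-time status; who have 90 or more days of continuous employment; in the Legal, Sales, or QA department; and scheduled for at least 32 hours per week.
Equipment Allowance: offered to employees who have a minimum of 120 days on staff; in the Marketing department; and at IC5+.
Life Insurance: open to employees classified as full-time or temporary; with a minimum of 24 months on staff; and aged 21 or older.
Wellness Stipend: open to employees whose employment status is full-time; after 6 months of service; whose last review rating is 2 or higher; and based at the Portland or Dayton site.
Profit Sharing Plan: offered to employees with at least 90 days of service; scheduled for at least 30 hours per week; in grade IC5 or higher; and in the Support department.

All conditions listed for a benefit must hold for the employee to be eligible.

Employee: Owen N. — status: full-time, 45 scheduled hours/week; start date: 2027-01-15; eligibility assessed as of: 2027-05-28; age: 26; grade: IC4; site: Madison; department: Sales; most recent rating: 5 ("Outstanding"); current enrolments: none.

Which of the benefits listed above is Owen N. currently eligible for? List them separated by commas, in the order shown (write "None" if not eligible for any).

Service from 2027-01-15 to 2027-05-28: 133 days.
Sabbatical Program — service 133 days ≥ 3 months (≈90 days) ✓; 45 hrs/wk ≥ 30 ✓; site Madison ✗ (not Hamburg or Fresno) → not eligible.
Commuter Stipend — status full-time ✓; service 133 days ≥ 2 months (≈60 days) ✓; 45 hrs/wk ≥ 35 ✓; not eligible for Sabbatical Program ✗ → not eligible.
AD&D Coverage — status full-time ✓; service 133 days ≥ 90 days ✓; dept Sales ✓; 45 hrs/wk ≥ 32 ✓ → eligible.
Equipment Allowance — service 133 days ≥ 120 days ✓; dept Sales ✗ → not eligible.
Life Insurance — status full-time ✓; service 133 days < 24 months (≈720 days) ✗ → not eligible.
Wellness Stipend — status full-time ✓; service 133 days < 6 months (≈180 days) ✗ → not eligible.
Profit Sharing Plan — service 133 days ≥ 90 days ✓; 45 hrs/wk ≥ 30 ✓; grade IC4 < IC5 ✗ → not eligible.

AD&D Coverage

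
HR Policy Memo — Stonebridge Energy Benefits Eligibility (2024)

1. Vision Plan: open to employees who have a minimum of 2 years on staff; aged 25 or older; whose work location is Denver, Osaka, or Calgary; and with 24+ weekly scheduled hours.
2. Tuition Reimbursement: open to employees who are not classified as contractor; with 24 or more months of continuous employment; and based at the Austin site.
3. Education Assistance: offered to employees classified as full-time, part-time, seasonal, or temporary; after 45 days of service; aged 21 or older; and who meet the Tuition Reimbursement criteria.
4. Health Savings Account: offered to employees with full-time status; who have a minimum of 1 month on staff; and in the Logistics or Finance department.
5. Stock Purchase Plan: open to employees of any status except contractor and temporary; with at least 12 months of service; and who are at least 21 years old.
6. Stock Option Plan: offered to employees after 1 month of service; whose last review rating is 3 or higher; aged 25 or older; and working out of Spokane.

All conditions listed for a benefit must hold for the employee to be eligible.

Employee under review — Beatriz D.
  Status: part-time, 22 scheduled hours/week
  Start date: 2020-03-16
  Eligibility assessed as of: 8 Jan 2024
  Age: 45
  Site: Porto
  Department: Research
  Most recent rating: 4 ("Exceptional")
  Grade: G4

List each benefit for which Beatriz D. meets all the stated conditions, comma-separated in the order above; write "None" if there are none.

Service from 2020-03-16 to 8 Jan 2024: 1393 days.
Vision Plan — service 1393 days ≥ 2 years (≈730 days) ✓; age 45 ≥ 25 ✓; site Porto ✗ (not Denver, Osaka, or Calgary) → not eligible.
Tuition Reimbursement — status part-time ✓ (not excluded); service 1393 days ≥ 24 months (≈720 days) ✓; site Porto ✗ (not Austin) → not eligible.
Education Assistance — status part-time ✓; service 1393 days ≥ 45 days ✓; age 45 ≥ 21 ✓; not eligible for Tuition Reimbursement ✗ → not eligible.
Health Savings Account — status part-time ✗ (requires full-time) → not eligible.
Stock Purchase Plan — status part-time ✓ (not excluded); service 1393 days ≥ 12 months (≈360 days) ✓; age 45 ≥ 21 ✓ → eligible.
Stock Option Plan — service 1393 days ≥ 1 month (≈30 days) ✓; rating 4 ≥ 3 ✓; age 45 ≥ 25 ✓; site Porto ✗ (not Spokane) → not eligible.

Stock Purchase Plan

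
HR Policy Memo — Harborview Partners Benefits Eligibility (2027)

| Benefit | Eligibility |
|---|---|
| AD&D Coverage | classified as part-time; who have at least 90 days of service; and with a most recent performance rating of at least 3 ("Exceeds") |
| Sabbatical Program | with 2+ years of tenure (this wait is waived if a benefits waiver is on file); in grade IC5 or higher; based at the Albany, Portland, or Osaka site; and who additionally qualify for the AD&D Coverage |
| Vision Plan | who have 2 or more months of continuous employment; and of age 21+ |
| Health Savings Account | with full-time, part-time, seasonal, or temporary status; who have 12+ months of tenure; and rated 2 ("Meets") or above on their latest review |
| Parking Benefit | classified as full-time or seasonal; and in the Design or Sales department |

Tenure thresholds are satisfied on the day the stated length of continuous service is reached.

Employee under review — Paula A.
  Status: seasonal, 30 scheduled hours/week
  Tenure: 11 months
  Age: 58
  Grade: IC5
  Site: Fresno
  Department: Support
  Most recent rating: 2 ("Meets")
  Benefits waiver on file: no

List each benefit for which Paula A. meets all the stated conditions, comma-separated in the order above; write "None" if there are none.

AD&D Coverage — status seasonal ✗ (requires part-time) → not eligible.
Sabbatical Program — no waiver, service 11 months < 2 years (≈730 days) ✗ → not eligible.
Vision Plan — service 11 months ≥ 2 months ✓; age 58 ≥ 21 ✓ → eligible.
Health Savings Account — status seasonal ✓; service 11 months < 12 months ✗ → not eligible.
Parking Benefit — status seasonal ✓; dept Support ✗ → not eligible.

Vision Plan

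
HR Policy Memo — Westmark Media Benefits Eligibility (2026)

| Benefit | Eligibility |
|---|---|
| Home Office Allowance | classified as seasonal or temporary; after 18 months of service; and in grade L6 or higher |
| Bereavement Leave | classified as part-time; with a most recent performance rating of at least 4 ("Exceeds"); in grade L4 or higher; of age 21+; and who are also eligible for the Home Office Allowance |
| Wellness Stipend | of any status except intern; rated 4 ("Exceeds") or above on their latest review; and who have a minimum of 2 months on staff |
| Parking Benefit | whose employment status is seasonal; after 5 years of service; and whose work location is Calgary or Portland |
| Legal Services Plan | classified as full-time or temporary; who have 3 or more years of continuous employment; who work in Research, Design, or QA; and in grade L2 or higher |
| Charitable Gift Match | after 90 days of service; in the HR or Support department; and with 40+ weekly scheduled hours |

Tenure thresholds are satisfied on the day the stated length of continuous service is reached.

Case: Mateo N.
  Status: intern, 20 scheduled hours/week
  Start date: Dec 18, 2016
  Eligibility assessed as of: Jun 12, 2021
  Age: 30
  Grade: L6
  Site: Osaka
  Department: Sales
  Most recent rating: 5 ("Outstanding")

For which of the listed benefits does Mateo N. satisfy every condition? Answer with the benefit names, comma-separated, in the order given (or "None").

Service from Dec 18, 2016 to Jun 12, 2021: 1637 days.
Home Office Allowance — status intern ✗ (requires seasonal or temporary) → not eligible.
Bereavement Leave — status intern ✗ (requires part-time) → not eligible.
Wellness Stipend — status intern ✗ (excluded) → not eligible.
Parking Benefit — status intern ✗ (requires seasonal) → not eligible.
Legal Services Plan — status intern ✗ (requires full-time or temporary) → not eligible.
Charitable Gift Match — service 1637 days ≥ 90 days ✓; dept Sales ✗ → not eligible.

None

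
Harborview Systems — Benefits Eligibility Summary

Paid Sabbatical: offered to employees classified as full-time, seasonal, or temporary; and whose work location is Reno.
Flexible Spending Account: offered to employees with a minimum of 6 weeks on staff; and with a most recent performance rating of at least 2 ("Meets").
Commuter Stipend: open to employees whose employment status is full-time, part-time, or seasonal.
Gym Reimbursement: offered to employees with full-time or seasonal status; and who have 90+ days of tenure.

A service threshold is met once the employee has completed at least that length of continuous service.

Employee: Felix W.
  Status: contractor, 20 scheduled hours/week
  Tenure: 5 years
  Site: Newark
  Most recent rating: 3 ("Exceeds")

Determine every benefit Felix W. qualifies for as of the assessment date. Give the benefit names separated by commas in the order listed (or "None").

Paid Sabbatical — status contractor ✗ (requires full-time, seasonal, or temporary) → not eligible.
Flexible Spending Account — service 5 years ≥ 6 weeks (≈42 days) ✓; rating 3 ≥ 2 ✓ → eligible.
Commuter Stipend — status contractor ✗ (requires full-time, part-time, or seasonal) → not eligible.
Gym Reimbursement — status contractor ✗ (requires full-time or seasonal) → not eligible.

Flexible Spending Account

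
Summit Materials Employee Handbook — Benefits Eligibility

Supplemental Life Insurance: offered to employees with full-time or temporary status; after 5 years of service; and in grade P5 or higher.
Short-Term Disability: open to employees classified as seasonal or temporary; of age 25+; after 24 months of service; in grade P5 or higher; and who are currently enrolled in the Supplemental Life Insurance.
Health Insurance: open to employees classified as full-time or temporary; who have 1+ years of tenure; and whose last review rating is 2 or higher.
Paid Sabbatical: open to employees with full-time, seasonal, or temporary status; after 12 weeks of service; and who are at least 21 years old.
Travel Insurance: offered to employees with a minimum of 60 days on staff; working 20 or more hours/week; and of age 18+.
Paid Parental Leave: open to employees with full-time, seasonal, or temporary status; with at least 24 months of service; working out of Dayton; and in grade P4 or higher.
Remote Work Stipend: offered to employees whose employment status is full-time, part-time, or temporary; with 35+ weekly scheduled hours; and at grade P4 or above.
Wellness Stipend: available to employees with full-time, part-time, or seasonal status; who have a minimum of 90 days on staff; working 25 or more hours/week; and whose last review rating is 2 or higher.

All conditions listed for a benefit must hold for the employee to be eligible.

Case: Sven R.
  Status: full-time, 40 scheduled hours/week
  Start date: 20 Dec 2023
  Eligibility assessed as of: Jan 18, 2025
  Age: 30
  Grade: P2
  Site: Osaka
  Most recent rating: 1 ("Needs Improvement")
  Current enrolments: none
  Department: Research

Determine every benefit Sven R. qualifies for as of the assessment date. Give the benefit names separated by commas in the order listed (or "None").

Paid Sabbatical, Travel Insurance

Service from 20 Dec 2023 to Jan 18, 2025: 395 days.
Supplemental Life Insurance — status full-time ✓; service 395 days < 5 years (≈1825 days) ✗ → not eligible.
Short-Term Disability — status full-time ✗ (requires seasonal or temporary) → not eligible.
Health Insurance — status full-time ✓; service 395 days ≥ 1 year (≈365 days) ✓; rating 1 < 2 ✗ → not eligible.
Paid Sabbatical — status full-time ✓; service 395 days ≥ 12 weeks (≈84 days) ✓; age 30 ≥ 21 ✓ → eligible.
Travel Insurance — service 395 days ≥ 60 days ✓; 40 hrs/wk ≥ 20 ✓; age 30 ≥ 18 ✓ → eligible.
Paid Parental Leave — status full-time ✓; service 395 days < 24 months (≈720 days) ✗ → not eligible.
Remote Work Stipend — status full-time ✓; 40 hrs/wk ≥ 35 ✓; grade P2 < P4 ✗ → not eligible.
Wellness Stipend — status full-time ✓; service 395 days ≥ 90 days ✓; 40 hrs/wk ≥ 25 ✓; rating 1 < 2 ✗ → not eligible.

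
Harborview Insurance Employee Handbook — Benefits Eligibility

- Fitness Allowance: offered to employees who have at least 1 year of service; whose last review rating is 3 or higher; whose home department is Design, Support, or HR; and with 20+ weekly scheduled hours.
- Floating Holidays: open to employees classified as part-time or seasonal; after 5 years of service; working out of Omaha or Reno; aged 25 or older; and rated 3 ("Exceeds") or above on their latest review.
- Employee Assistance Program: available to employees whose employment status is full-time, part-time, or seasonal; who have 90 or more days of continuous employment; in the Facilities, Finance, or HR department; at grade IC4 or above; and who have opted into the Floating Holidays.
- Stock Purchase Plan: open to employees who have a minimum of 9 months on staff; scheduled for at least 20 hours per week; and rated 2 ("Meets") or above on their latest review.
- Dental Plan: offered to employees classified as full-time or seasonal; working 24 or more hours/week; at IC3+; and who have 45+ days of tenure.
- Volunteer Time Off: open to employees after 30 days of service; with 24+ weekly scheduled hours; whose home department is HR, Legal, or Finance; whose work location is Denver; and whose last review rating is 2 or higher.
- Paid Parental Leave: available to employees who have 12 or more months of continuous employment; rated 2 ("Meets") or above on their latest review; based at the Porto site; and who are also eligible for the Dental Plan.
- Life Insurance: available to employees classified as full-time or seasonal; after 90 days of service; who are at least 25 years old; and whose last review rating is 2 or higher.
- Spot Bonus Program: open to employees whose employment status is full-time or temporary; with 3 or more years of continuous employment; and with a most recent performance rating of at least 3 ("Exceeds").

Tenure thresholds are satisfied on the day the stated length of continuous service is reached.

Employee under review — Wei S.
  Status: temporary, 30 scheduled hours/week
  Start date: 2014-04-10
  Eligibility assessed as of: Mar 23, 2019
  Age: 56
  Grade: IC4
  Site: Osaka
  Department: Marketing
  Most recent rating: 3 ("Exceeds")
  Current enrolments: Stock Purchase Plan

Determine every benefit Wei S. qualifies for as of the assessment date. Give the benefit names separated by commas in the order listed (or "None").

Stock Purchase Plan, Spot Bonus Program

Service from 2014-04-10 to Mar 23, 2019: 1808 days.
Fitness Allowance — service 1808 days ≥ 1 year (≈365 days) ✓; rating 3 ≥ 3 ✓; dept Marketing ✗ → not eligible.
Floating Holidays — status temporary ✗ (requires part-time or seasonal) → not eligible.
Employee Assistance Program — status temporary ✗ (requires full-time, part-time, or seasonal) → not eligible.
Stock Purchase Plan — service 1808 days ≥ 9 months (≈270 days) ✓; 30 hrs/wk ≥ 20 ✓; rating 3 ≥ 2 ✓ → eligible.
Dental Plan — status temporary ✗ (requires full-time or seasonal) → not eligible.
Volunteer Time Off — service 1808 days ≥ 30 days ✓; 30 hrs/wk ≥ 24 ✓; dept Marketing ✗ → not eligible.
Paid Parental Leave — service 1808 days ≥ 12 months (≈360 days) ✓; rating 3 ≥ 2 ✓; site Osaka ✗ (not Porto) → not eligible.
Life Insurance — status temporary ✗ (requires full-time or seasonal) → not eligible.
Spot Bonus Program — status temporary ✓; service 1808 days ≥ 3 years (≈1095 days) ✓; rating 3 ≥ 3 ✓ → eligible.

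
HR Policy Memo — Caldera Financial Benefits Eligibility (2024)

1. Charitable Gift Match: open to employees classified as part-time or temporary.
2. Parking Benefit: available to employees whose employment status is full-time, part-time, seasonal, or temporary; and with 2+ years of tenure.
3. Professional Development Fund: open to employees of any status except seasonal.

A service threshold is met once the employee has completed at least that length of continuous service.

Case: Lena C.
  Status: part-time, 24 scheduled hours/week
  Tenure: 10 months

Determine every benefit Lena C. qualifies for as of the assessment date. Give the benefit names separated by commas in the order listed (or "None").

Charitable Gift Match, Professional Development Fund

Charitable Gift Match — status part-time ✓ → eligible.
Parking Benefit — status part-time ✓; service 10 months < 2 years (≈730 days) ✗ → not eligible.
Professional Development Fund — status part-time ✓ (not excluded) → eligible.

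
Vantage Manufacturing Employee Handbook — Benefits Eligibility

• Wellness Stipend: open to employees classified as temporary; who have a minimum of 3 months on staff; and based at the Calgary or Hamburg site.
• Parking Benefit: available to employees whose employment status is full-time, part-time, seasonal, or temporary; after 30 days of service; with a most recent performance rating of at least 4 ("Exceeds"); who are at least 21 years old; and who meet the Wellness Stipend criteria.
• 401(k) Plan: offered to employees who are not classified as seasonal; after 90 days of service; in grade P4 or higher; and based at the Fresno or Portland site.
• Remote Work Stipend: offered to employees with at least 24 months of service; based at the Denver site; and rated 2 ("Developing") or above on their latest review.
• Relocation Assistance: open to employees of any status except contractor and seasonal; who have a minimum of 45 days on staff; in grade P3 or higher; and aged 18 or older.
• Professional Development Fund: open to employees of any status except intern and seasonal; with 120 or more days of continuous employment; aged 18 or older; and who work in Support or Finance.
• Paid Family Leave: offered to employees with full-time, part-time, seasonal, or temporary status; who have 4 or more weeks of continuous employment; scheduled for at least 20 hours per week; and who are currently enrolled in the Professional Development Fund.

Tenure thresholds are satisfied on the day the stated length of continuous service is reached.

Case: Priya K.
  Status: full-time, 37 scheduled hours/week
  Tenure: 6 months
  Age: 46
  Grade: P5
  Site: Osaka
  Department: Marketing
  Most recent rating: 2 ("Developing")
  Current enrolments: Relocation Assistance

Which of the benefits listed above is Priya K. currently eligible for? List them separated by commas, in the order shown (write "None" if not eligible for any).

Wellness Stipend — status full-time ✗ (requires temporary) → not eligible.
Parking Benefit — status full-time ✓; service 6 months ≥ 30 days ✓; rating 2 < 4 ✗ → not eligible.
401(k) Plan — status full-time ✓ (not excluded); service 6 months ≥ 90 days ✓; grade P5 ≥ P4 ✓; site Osaka ✗ (not Fresno or Portland) → not eligible.
Remote Work Stipend — service 6 months < 24 months ✗ → not eligible.
Relocation Assistance — status full-time ✓ (not excluded); service 6 months ≥ 45 days ✓; grade P5 ≥ P3 ✓; age 46 ≥ 18 ✓ → eligible.
Professional Development Fund — status full-time ✓ (not excluded); service 6 months ≥ 120 days ✓; age 46 ≥ 18 ✓; dept Marketing ✗ → not eligible.
Paid Family Leave — status full-time ✓; service 6 months ≥ 4 weeks (≈28 days) ✓; 37 hrs/wk ≥ 20 ✓; not enrolled in Professional Development Fund ✗ → not eligible.

Relocation Assistance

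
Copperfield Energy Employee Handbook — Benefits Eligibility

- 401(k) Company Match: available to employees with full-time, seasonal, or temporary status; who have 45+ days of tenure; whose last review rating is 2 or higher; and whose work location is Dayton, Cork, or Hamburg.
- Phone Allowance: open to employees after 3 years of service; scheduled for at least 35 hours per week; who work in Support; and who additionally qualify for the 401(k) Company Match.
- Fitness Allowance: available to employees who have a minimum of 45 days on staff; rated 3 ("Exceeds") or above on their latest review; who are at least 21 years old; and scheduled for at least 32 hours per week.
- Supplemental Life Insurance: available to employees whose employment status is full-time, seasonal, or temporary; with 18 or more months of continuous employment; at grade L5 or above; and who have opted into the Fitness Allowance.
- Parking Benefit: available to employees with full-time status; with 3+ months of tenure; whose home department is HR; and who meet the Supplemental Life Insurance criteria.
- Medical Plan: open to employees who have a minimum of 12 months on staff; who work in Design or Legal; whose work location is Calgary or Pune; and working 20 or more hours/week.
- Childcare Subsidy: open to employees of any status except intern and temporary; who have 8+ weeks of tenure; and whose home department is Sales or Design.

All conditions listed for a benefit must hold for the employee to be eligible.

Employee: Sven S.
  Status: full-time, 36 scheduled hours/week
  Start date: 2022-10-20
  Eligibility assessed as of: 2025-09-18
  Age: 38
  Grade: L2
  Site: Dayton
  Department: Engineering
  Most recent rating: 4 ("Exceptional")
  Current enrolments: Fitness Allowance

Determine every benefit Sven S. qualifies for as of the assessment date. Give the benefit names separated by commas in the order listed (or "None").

Service from 2022-10-20 to 2025-09-18: 1064 days.
401(k) Company Match — status full-time ✓; service 1064 days ≥ 45 days ✓; rating 4 ≥ 2 ✓; site Dayton ✓ → eligible.
Phone Allowance — service 1064 days < 3 years (≈1095 days) ✗ → not eligible.
Fitness Allowance — service 1064 days ≥ 45 days ✓; rating 4 ≥ 3 ✓; age 38 ≥ 21 ✓; 36 hrs/wk ≥ 32 ✓ → eligible.
Supplemental Life Insurance — status full-time ✓; service 1064 days ≥ 18 months (≈540 days) ✓; grade L2 < L5 ✗ → not eligible.
Parking Benefit — status full-time ✓; service 1064 days ≥ 3 months (≈90 days) ✓; dept Engineering ✗ → not eligible.
Medical Plan — service 1064 days ≥ 12 months (≈360 days) ✓; dept Engineering ✗ → not eligible.
Childcare Subsidy — status full-time ✓ (not excluded); service 1064 days ≥ 8 weeks (≈56 days) ✓; dept Engineering ✗ → not eligible.

401(k) Company Match, Fitness Allowance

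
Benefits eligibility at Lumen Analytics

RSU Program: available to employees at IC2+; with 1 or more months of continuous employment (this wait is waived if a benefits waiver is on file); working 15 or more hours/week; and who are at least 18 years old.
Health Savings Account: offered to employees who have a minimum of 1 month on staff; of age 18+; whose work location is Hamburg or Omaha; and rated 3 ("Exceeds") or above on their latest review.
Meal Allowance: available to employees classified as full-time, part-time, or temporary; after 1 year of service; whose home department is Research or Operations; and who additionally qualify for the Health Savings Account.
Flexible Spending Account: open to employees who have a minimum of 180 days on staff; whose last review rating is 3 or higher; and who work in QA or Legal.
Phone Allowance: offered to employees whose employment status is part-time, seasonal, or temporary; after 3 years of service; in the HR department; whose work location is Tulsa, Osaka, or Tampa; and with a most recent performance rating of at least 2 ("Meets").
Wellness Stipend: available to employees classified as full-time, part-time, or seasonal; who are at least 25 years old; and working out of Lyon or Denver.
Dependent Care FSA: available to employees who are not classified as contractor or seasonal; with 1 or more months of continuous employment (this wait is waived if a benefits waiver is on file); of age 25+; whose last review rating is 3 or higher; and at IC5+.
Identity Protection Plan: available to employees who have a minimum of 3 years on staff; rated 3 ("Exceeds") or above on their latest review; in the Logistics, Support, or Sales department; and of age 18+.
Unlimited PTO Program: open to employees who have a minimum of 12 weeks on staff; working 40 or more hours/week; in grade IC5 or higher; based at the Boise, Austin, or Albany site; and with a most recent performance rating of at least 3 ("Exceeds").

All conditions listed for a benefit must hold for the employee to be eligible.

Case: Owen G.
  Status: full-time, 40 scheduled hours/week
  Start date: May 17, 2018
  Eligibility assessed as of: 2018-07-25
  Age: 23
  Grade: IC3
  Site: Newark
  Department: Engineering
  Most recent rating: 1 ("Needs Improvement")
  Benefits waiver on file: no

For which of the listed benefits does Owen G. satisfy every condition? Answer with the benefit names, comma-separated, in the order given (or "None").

Service from May 17, 2018 to 2018-07-25: 69 days.
RSU Program — grade IC3 ≥ IC2 ✓; no waiver, service 69 days ≥ 1 month (≈30 days) ✓; 40 hrs/wk ≥ 15 ✓; age 23 ≥ 18 ✓ → eligible.
Health Savings Account — service 69 days ≥ 1 month (≈30 days) ✓; age 23 ≥ 18 ✓; site Newark ✗ (not Hamburg or Omaha) → not eligible.
Meal Allowance — status full-time ✓; service 69 days < 1 year (≈365 days) ✗ → not eligible.
Flexible Spending Account — service 69 days < 180 days ✗ → not eligible.
Phone Allowance — status full-time ✗ (requires part-time, seasonal, or temporary) → not eligible.
Wellness Stipend — status full-time ✓; age 23 < 25 ✗ → not eligible.
Dependent Care FSA — status full-time ✓ (not excluded); no waiver, service 69 days ≥ 1 month (≈30 days) ✓; age 23 < 25 ✗ → not eligible.
Identity Protection Plan — service 69 days < 3 years (≈1095 days) ✗ → not eligible.
Unlimited PTO Program — service 69 days < 12 weeks (≈84 days) ✗ → not eligible.

RSU Program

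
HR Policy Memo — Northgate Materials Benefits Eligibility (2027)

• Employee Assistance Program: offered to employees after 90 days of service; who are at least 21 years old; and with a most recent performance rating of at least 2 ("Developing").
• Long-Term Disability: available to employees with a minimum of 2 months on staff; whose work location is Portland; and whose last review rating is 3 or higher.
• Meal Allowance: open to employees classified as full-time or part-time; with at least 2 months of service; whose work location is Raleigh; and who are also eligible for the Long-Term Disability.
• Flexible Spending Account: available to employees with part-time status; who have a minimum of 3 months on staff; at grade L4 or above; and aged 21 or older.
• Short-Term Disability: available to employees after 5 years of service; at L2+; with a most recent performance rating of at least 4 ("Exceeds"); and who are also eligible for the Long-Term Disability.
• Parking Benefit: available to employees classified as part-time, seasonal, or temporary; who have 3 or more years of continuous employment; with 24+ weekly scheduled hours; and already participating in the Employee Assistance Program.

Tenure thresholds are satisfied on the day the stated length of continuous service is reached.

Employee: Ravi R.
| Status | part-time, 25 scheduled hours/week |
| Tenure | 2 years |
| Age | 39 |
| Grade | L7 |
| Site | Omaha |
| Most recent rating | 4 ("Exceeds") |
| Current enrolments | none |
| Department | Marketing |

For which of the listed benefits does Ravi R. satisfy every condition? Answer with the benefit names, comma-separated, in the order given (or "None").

Employee Assistance Program — service 2 years ≥ 90 days ✓; age 39 ≥ 21 ✓; rating 4 ≥ 2 ✓ → eligible.
Long-Term Disability — service 2 years ≥ 2 months (≈60 days) ✓; site Omaha ✗ (not Portland) → not eligible.
Meal Allowance — status part-time ✓; service 2 years ≥ 2 months (≈60 days) ✓; site Omaha ✗ (not Raleigh) → not eligible.
Flexible Spending Account — status part-time ✓; service 2 years ≥ 3 months (≈90 days) ✓; grade L7 ≥ L4 ✓; age 39 ≥ 21 ✓ → eligible.
Short-Term Disability — service 2 years < 5 years ✗ → not eligible.
Parking Benefit — status part-time ✓; service 2 years < 3 years ✗ → not eligible.

Employee Assistance Program, Flexible Spending Account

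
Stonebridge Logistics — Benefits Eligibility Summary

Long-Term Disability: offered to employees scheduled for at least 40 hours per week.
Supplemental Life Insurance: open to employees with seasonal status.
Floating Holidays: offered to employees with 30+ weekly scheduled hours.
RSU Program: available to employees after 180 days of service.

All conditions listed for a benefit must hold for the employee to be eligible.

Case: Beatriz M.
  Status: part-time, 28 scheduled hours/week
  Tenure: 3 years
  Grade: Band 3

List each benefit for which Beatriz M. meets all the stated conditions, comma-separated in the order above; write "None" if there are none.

Long-Term Disability — 28 hrs/wk < 40 ✗ → not eligible.
Supplemental Life Insurance — status part-time ✗ (requires seasonal) → not eligible.
Floating Holidays — 28 hrs/wk < 30 ✗ → not eligible.
RSU Program — service 3 years ≥ 180 days ✓ → eligible.

RSU Program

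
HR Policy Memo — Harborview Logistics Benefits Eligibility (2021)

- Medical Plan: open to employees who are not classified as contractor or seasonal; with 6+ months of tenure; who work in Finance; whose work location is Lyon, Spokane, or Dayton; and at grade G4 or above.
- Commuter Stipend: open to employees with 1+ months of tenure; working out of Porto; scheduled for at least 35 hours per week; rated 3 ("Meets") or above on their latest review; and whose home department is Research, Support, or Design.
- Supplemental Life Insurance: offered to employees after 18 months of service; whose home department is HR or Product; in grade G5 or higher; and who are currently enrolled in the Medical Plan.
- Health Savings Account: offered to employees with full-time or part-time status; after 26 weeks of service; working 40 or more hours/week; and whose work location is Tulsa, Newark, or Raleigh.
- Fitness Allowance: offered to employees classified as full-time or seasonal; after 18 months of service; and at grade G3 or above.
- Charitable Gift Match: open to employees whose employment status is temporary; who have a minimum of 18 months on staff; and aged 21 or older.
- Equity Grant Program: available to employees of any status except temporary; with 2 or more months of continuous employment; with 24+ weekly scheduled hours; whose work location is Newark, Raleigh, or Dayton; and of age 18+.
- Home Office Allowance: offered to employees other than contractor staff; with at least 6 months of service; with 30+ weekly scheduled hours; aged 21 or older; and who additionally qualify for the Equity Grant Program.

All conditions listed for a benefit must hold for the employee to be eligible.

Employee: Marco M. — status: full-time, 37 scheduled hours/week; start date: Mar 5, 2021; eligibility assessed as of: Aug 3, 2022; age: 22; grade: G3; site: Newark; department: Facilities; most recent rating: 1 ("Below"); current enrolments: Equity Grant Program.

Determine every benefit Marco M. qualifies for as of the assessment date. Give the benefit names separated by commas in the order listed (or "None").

Service from Mar 5, 2021 to Aug 3, 2022: 516 days.
Medical Plan — status full-time ✓ (not excluded); service 516 days ≥ 6 months (≈180 days) ✓; dept Facilities ✗ → not eligible.
Commuter Stipend — service 516 days ≥ 1 month (≈30 days) ✓; site Newark ✗ (not Porto) → not eligible.
Supplemental Life Insurance — service 516 days < 18 months (≈540 days) ✗ → not eligible.
Health Savings Account — status full-time ✓; service 516 days ≥ 26 weeks (≈182 days) ✓; 37 hrs/wk < 40 ✗ → not eligible.
Fitness Allowance — status full-time ✓; service 516 days < 18 months (≈540 days) ✗ → not eligible.
Charitable Gift Match — status full-time ✗ (requires temporary) → not eligible.
Equity Grant Program — status full-time ✓ (not excluded); service 516 days ≥ 2 months (≈60 days) ✓; 37 hrs/wk ≥ 24 ✓; site Newark ✓; age 22 ≥ 18 ✓ → eligible.
Home Office Allowance — status full-time ✓ (not excluded); service 516 days ≥ 6 months (≈180 days) ✓; 37 hrs/wk ≥ 30 ✓; age 22 ≥ 21 ✓; eligible for Equity Grant Program ✓ → eligible.

Equity Grant Program, Home Office Allowance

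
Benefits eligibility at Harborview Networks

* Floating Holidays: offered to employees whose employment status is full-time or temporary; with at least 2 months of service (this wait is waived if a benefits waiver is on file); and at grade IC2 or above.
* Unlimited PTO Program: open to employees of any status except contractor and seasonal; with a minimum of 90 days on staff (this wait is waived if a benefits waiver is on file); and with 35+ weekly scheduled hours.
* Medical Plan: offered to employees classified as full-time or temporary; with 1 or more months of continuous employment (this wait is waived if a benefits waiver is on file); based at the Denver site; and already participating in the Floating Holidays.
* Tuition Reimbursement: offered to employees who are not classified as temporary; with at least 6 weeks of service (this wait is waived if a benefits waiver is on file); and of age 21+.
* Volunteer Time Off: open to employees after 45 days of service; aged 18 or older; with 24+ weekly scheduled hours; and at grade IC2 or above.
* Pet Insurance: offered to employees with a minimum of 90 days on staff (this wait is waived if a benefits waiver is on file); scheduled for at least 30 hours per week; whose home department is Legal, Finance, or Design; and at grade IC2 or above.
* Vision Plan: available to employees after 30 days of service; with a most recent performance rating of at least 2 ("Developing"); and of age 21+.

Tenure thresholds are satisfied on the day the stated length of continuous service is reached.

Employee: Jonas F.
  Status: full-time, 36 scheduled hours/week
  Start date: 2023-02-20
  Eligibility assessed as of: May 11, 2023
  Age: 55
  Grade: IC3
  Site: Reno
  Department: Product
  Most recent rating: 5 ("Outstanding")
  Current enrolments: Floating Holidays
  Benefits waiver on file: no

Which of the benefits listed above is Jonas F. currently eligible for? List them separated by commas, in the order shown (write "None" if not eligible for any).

Service from 2023-02-20 to May 11, 2023: 80 days.
Floating Holidays — status full-time ✓; no waiver, service 80 days ≥ 2 months (≈60 days) ✓; grade IC3 ≥ IC2 ✓ → eligible.
Unlimited PTO Program — status full-time ✓ (not excluded); no waiver, service 80 days < 90 days ✗ → not eligible.
Medical Plan — status full-time ✓; no waiver, service 80 days ≥ 1 month (≈30 days) ✓; site Reno ✗ (not Denver) → not eligible.
Tuition Reimbursement — status full-time ✓ (not excluded); no waiver, service 80 days ≥ 6 weeks (≈42 days) ✓; age 55 ≥ 21 ✓ → eligible.
Volunteer Time Off — service 80 days ≥ 45 days ✓; age 55 ≥ 18 ✓; 36 hrs/wk ≥ 24 ✓; grade IC3 ≥ IC2 ✓ → eligible.
Pet Insurance — no waiver, service 80 days < 90 days ✗ → not eligible.
Vision Plan — service 80 days ≥ 30 days ✓; rating 5 ≥ 2 ✓; age 55 ≥ 21 ✓ → eligible.

Floating Holidays, Tuition Reimbursement, Volunteer Time Off, Vision Plan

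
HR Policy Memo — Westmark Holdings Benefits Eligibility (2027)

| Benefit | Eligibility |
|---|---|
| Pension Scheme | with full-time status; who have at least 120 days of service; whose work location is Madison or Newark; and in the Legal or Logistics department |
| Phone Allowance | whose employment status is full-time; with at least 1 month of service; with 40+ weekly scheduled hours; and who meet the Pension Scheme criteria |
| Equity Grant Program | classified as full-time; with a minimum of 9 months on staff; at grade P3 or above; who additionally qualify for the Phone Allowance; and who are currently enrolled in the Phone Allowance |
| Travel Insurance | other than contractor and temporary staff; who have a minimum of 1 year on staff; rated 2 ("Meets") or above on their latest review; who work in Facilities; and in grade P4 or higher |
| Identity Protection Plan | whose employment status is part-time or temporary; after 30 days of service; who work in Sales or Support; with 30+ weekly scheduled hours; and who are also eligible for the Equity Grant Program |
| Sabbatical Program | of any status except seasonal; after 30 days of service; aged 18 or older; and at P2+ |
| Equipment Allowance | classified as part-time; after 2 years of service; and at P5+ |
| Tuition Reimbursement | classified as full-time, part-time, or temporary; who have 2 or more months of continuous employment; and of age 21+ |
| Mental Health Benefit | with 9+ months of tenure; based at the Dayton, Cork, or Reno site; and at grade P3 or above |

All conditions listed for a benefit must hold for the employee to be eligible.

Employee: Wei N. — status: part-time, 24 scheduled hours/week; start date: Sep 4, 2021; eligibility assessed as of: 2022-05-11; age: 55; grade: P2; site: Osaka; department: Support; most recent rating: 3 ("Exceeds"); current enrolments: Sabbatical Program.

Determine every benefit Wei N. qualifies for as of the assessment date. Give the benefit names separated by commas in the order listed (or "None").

Service from Sep 4, 2021 to 2022-05-11: 249 days.
Pension Scheme — status part-time ✗ (requires full-time) → not eligible.
Phone Allowance — status part-time ✗ (requires full-time) → not eligible.
Equity Grant Program — status part-time ✗ (requires full-time) → not eligible.
Travel Insurance — status part-time ✓ (not excluded); service 249 days < 1 year (≈365 days) ✗ → not eligible.
Identity Protection Plan — status part-time ✓; service 249 days ≥ 30 days ✓; dept Support ✓; 24 hrs/wk < 30 ✗ → not eligible.
Sabbatical Program — status part-time ✓ (not excluded); service 249 days ≥ 30 days ✓; age 55 ≥ 18 ✓; grade P2 ≥ P2 ✓ → eligible.
Equipment Allowance — status part-time ✓; service 249 days < 2 years (≈730 days) ✗ → not eligible.
Tuition Reimbursement — status part-time ✓; service 249 days ≥ 2 months (≈60 days) ✓; age 55 ≥ 21 ✓ → eligible.
Mental Health Benefit — service 249 days < 9 months (≈270 days) ✗ → not eligible.

Sabbatical Program, Tuition Reimbursement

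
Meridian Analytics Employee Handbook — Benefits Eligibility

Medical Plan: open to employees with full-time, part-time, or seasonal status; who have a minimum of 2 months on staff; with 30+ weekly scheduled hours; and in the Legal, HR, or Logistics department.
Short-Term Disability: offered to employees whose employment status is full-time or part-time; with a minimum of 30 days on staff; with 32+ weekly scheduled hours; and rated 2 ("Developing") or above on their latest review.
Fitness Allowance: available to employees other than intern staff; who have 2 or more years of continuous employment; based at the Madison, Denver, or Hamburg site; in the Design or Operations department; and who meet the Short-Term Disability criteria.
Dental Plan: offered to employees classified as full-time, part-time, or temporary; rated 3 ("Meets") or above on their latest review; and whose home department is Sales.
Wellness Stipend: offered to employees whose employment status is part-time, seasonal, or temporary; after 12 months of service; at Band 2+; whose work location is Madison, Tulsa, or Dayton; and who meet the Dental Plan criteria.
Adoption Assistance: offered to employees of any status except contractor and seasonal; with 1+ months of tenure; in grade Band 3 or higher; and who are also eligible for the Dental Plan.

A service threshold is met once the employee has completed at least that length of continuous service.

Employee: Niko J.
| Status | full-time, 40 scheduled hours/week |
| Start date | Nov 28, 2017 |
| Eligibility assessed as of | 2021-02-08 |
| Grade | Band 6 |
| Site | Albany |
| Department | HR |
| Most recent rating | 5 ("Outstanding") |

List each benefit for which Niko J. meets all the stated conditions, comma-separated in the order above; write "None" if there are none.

Service from Nov 28, 2017 to 2021-02-08: 1168 days.
Medical Plan — status full-time ✓; service 1168 days ≥ 2 months (≈60 days) ✓; 40 hrs/wk ≥ 30 ✓; dept HR ✓ → eligible.
Short-Term Disability — status full-time ✓; service 1168 days ≥ 30 days ✓; 40 hrs/wk ≥ 32 ✓; rating 5 ≥ 2 ✓ → eligible.
Fitness Allowance — status full-time ✓ (not excluded); service 1168 days ≥ 2 years (≈730 days) ✓; site Albany ✗ (not Madison, Denver, or Hamburg) → not eligible.
Dental Plan — status full-time ✓; rating 5 ≥ 3 ✓; dept HR ✗ → not eligible.
Wellness Stipend — status full-time ✗ (requires part-time, seasonal, or temporary) → not eligible.
Adoption Assistance — status full-time ✓ (not excluded); service 1168 days ≥ 1 month (≈30 days) ✓; grade Band 6 ≥ Band 3 ✓; not eligible for Dental Plan ✗ → not eligible.

Medical Plan, Short-Term Disability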